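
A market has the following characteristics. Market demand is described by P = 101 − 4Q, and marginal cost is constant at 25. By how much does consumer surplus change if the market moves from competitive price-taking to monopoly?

Competitive firms price at marginal cost: P = 25, giving Q = 19.
CS = ½·(101 − 25)·19 = 722.
The monopolist equates marginal revenue to marginal cost: 101 − 8Q = 25, so Q = 9.5. From demand, P = 63.
CS = ½·(101 − 63)·9.5 = 180.5.
Change in consumer surplus: 180.5 − 722 = −541.5.

CS falls by 541.5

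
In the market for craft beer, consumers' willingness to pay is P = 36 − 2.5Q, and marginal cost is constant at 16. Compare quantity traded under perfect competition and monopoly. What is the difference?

Under competition P = MC = 16, so Q = (36 − 16)/2.5 = 8.
A monopolist chooses Q where MR = MC. MR = 36 − 5Q; setting this equal to 16 gives Q = 4 and P = 26.
Change in quantity traded: 4 − 8 = −4.

Q falls by 4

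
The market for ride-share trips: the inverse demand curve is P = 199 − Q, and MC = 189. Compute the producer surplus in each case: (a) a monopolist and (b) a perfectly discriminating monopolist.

A monopolist chooses Q where MR = MC. MR = 199 − 2Q; setting this equal to 189 gives Q = 5 and P = 194.
PS = (194 − 189)·5 = 25.
With perfect price discrimination, output is the efficient level Q = 10 (where demand meets MC), but every buyer pays their willingness to pay: CS = 0 and PS = total surplus.
PS = ½·(199 − 189)·10 = 50.

Monopoly: PS = 25; Perfect PD: PS = 50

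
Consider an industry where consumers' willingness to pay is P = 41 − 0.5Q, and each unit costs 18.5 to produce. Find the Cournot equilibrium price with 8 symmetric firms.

P = 21

In a 8-firm Cournot equilibrium, symmetry and the first-order condition give q = (41 − 18.5)/(4.5) = 5. So Q = 40 and P = 21.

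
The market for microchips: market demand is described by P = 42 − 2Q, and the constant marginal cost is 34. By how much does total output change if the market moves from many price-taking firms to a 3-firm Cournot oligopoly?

Under competition P = MC = 34, so Q = (42 − 34)/2 = 4.
Cournot with 3 identical firms: the symmetric best-response condition is 42 − 8q = 34. Each firm produces q = 1, total output Q = 3, price P = 36.
Change in total output: 3 − 4 = −1.

Total output falls by 1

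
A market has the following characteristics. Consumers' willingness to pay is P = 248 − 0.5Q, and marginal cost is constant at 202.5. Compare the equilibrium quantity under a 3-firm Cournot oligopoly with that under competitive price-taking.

In a 3-firm Cournot equilibrium, symmetry and the first-order condition give q = (248 − 202.5)/(2) = 22.75. So Q = 68.25 and P = 213.875.
Competitive firms price at marginal cost: P = 202.5, giving Q = 91.

Cournot: Q = 68.25; Competition: Q = 91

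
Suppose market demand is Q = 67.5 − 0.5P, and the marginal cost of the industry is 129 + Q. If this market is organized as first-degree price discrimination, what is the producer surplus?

PS = 6

Inverting demand: P = 135 − 2Q.
Under first-degree price discrimination the firm charges each unit its demand price and produces up to where P = MC, i.e. Q = 2. Consumer surplus is zero; producer surplus equals total surplus.
PS = ½·(135 − 129)·2 = 6.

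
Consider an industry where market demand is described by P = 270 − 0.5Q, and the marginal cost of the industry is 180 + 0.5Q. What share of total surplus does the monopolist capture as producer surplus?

PS/TS = 0.75

A monopolist chooses Q where MR = MC. MR = 270 − Q; setting this equal to 180 + 0.5Q gives Q = 60 and P = 240.
CS = ½·(270 − 240)·60 = 900.
PS = P·Q − VC(Q) = 240·60 − (180·60 + ½·0.5·60²) = 2700.
Share captured = PS/TS = 2700/3600 = 0.75.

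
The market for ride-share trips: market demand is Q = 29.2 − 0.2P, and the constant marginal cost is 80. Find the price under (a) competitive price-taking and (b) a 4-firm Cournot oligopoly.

Inverting demand: P = 146 − 5Q.
Perfect competition: P = MC = 80, so 146 − 5Q = 80 and Q = 13.2.
With 4 symmetric Cournot firms, each firm's FOC gives 146 − 25q = 80, so q = 2.64, Q = 4·2.64 = 10.56, and P = 93.2.

Competition: P = 80; Cournot: P = 93.2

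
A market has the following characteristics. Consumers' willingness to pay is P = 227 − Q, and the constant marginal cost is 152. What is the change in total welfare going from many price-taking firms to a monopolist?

Under competition P = MC = 152, so Q = (227 − 152)/1 = 75.
CS = ½·(227 − 152)·75 = 2812.5; PS = (152 − 152)·75 = 0; TS = 2812.5.
A monopolist chooses Q where MR = MC. MR = 227 − 2Q; setting this equal to 152 gives Q = 37.5 and P = 189.5.
CS = ½·(227 − 189.5)·37.5 = 703.125; PS = (189.5 − 152)·37.5 = 1406.25; TS = 2109.375.
Change in total welfare: 2109.375 − 2812.5 = −703.125.

Total welfare falls by 703.125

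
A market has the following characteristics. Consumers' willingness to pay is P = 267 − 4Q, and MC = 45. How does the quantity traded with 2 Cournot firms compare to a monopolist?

In a 2-firm Cournot equilibrium, symmetry and the first-order condition give q = (267 − 45)/(12) = 18.5. So Q = 37 and P = 119.
A monopolist chooses Q where MR = MC. MR = 267 − 8Q; setting this equal to 45 gives Q = 27.75 and P = 156.

Cournot: Q = 37; Monopoly: Q = 27.75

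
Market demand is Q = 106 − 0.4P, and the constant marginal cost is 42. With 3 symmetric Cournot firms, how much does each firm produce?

Inverting demand: P = 265 − 2.5Q.
With 3 symmetric Cournot firms, each firm's FOC gives 265 − 10q = 42, so q = 22.3, Q = 3·22.3 = 66.9, and P = 97.75.

q_i = 22.3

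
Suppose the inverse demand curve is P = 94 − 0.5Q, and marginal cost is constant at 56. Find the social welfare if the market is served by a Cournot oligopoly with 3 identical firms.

TS = 1353.75

With 3 symmetric Cournot firms, each firm's FOC gives 94 − 2q = 56, so q = 19, Q = 3·19 = 57, and P = 65.5.
CS = ½·(94 − 65.5)·57 = 812.25; PS = (65.5 − 56)·57 = 541.5; TS = 1353.75.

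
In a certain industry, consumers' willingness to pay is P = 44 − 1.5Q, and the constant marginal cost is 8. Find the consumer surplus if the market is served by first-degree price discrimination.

Under first-degree price discrimination the firm charges each unit its demand price and produces up to where P = MC, i.e. Q = 24. Consumer surplus is zero; producer surplus equals total surplus.
CS = 0.

CS = 0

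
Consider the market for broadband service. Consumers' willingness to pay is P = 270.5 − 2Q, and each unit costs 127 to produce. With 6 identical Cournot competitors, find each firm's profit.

π_i = 210.125

With 6 symmetric Cournot firms, each firm's FOC gives 270.5 − 14q = 127, so q = 10.25, Q = 6·10.25 = 61.5, and P = 147.5.
Each firm's profit = (147.5 − 127)·10.25 = 210.125.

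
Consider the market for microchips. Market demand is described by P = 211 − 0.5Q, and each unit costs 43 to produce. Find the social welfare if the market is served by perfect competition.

TS = 28224

Competitive firms price at marginal cost: P = 43, giving Q = 336.
CS = ½·(211 − 43)·336 = 28224; PS = (43 − 43)·336 = 0; TS = 28224.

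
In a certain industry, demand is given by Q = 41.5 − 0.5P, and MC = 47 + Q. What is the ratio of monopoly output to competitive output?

Inverting demand: P = 83 − 2Q.
A monopolist chooses Q where MR = MC. MR = 83 − 4Q; setting this equal to 47 + Q gives Q = 7.2 and P = 68.6.
Under competition P = MC: 83 − 2Q = 47 + Q ⇒ Q = 12, P = 59.
Ratio Q_m/Q_c = 7.2/12 = 0.6.

Q_m/Q_c = 0.6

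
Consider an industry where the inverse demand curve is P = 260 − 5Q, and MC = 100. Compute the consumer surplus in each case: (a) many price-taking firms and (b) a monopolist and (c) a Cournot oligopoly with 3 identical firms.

Competition: CS = 2560; Monopoly: CS = 640; Cournot: CS = 1440

Perfect competition: P = MC = 100, so 260 − 5Q = 100 and Q = 32.
CS = ½·(260 − 100)·32 = 2560.
Monopoly sets MR = MC: 260 − 10Q = 100 ⇒ Q = 16, P = 260 − 5·16 = 180.
CS = ½·(260 − 180)·16 = 640.
In a 3-firm Cournot equilibrium, symmetry and the first-order condition give q = (260 − 100)/(20) = 8. So Q = 24 and P = 140.
CS = ½·(260 − 140)·24 = 1440.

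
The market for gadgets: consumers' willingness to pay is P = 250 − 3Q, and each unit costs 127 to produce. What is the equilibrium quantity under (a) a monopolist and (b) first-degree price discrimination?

Monopoly: Q = 20.5; Perfect PD: Q = 41

Monopoly sets MR = MC: 250 − 6Q = 127 ⇒ Q = 20.5, P = 250 − 3·20.5 = 188.5.
Under first-degree price discrimination the firm charges each unit its demand price and produces up to where P = MC, i.e. Q = 41. Consumer surplus is zero; producer surplus equals total surplus.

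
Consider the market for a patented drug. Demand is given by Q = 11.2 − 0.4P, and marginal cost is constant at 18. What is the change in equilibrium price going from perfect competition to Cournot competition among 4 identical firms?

Inverting demand: P = 28 − 2.5Q.
Competitive firms price at marginal cost: P = 18, giving Q = 4.
With 4 symmetric Cournot firms, each firm's FOC gives 28 − 12.5q = 18, so q = 0.8, Q = 4·0.8 = 3.2, and P = 20.
Change in equilibrium price: 20 − 18 = 2.

P rises by 2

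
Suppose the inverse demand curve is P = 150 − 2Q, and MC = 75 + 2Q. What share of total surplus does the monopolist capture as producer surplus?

PS/TS = 0.75

A monopolist chooses Q where MR = MC. MR = 150 − 4Q; setting this equal to 75 + 2Q gives Q = 12.5 and P = 125.
CS = ½·(150 − 125)·12.5 = 156.25.
PS = P·Q − VC(Q) = 125·12.5 − (75·12.5 + ½·2·12.5²) = 468.75.
Share captured = PS/TS = 468.75/625 = 0.75.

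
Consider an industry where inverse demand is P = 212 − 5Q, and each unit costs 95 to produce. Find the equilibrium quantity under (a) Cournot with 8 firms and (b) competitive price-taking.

With 8 symmetric Cournot firms, each firm's FOC gives 212 − 45q = 95, so q = 2.6, Q = 8·2.6 = 20.8, and P = 108.
Under competition P = MC = 95, so Q = (212 − 95)/5 = 23.4.

Cournot: Q = 20.8; Competition: Q = 23.4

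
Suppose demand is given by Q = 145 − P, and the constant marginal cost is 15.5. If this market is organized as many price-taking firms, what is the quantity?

Inverting demand: P = 145 − Q.
Competitive firms price at marginal cost: P = 15.5, giving Q = 129.5.

Q = 129.5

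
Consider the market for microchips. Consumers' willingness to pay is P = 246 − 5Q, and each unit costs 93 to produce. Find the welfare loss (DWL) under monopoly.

Competitive firms price at marginal cost: P = 93, giving Q = 30.6.
A monopolist chooses Q where MR = MC. MR = 246 − 10Q; setting this equal to 93 gives Q = 15.3 and P = 169.5.
DWL is the triangle between Q = 15.3 and Q = 30.6: ½·(30.6 − 15.3)·(169.5 − 93) = 585.225.

DWL = 585.225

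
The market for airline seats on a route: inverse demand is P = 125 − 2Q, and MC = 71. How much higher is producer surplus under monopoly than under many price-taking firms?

Producer surplus rises by 364.5

Under competition P = MC = 71, so Q = (125 − 71)/2 = 27.
PS = (71 − 71)·27 = 0.
A monopolist chooses Q where MR = MC. MR = 125 − 4Q; setting this equal to 71 gives Q = 13.5 and P = 98.
PS = (98 − 71)·13.5 = 364.5.
Change in producer surplus: 364.5 − 0 = 364.5.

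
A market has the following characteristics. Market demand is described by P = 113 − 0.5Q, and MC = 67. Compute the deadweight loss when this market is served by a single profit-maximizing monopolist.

Competitive firms price at marginal cost: P = 67, giving Q = 92.
Monopoly sets MR = MC: 113 − Q = 67 ⇒ Q = 46, P = 113 − 0.5·46 = 90.
DWL is the triangle between Q = 46 and Q = 92: ½·(92 − 46)·(90 − 67) = 529.

DWL = 529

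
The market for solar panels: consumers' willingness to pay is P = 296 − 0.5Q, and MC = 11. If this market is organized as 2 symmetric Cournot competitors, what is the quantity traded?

Cournot with 2 identical firms: the symmetric best-response condition is 296 − 1.5q = 11. Each firm produces q = 190, total output Q = 380, price P = 106.

Q = 380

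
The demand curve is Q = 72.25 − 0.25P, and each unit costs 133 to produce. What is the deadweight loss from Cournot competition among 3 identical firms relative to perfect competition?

Inverting demand: P = 289 − 4Q.
Perfect competition: P = MC = 133, so 289 − 4Q = 133 and Q = 39.
Cournot with 3 identical firms: the symmetric best-response condition is 289 − 16q = 133. Each firm produces q = 9.75, total output Q = 29.25, price P = 172.
DWL is the triangle between Q = 29.25 and Q = 39: ½·(39 − 29.25)·(172 − 133) = 190.125.

DWL = 190.125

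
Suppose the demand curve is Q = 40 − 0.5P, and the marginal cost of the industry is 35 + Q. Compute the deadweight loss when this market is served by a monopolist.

DWL = 54

Inverting demand: P = 80 − 2Q.
Under competition P = MC: 80 − 2Q = 35 + Q ⇒ Q = 15, P = 50.
A monopolist chooses Q where MR = MC. MR = 80 − 4Q; setting this equal to 35 + Q gives Q = 9 and P = 62.
CS = ½·(80 − 50)·15 = 225; PS = (50·15 − 35·15 − ½·1·15²) = 112.5; TS = 337.5.
CS = ½·(80 − 62)·9 = 81; PS = (62·9 − 35·9 − ½·1·9²) = 202.5; TS = 283.5.
DWL = 337.5 − 283.5 = 54.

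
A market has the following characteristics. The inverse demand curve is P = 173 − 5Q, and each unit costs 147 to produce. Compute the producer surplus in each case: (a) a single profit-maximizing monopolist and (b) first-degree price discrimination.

Monopoly: PS = 33.8; Perfect PD: PS = 67.6

A monopolist chooses Q where MR = MC. MR = 173 − 10Q; setting this equal to 147 gives Q = 2.6 and P = 160.
PS = (160 − 147)·2.6 = 33.8.
With perfect price discrimination, output is the efficient level Q = 5.2 (where demand meets MC), but every buyer pays their willingness to pay: CS = 0 and PS = total surplus.
PS = ½·(173 − 147)·5.2 = 67.6.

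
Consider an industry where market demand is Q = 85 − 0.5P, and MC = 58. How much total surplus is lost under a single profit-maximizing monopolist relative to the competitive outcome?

Inverting demand: P = 170 − 2Q.
Under competition P = MC = 58, so Q = (170 − 58)/2 = 56.
A monopolist chooses Q where MR = MC. MR = 170 − 4Q; setting this equal to 58 gives Q = 28 and P = 114.
DWL is the triangle between Q = 28 and Q = 56: ½·(56 − 28)·(114 − 58) = 784.

DWL = 784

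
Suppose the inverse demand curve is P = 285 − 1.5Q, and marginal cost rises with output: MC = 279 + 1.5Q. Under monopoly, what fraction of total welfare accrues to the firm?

PS/TS = 0.75

Monopoly sets MR = MC: 285 − 3Q = 279 + 1.5Q ⇒ Q = 4/3, P = 285 − 1.5·4/3 = 283.
CS = ½·(285 − 283)·4/3 = 4/3.
PS = P·Q − VC(Q) = 283·4/3 − (279·4/3 + ½·1.5·(4/3)²) = 4.
Share captured = PS/TS = 4/(16/3) = 0.75.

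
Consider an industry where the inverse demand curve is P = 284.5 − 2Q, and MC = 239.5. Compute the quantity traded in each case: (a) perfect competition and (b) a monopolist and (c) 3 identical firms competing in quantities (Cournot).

Competitive firms price at marginal cost: P = 239.5, giving Q = 22.5.
Monopoly sets MR = MC: 284.5 − 4Q = 239.5 ⇒ Q = 11.25, P = 284.5 − 2·11.25 = 262.
In a 3-firm Cournot equilibrium, symmetry and the first-order condition give q = (284.5 − 239.5)/(8) = 5.625. So Q = 16.875 and P = 250.75.

Competition: Q = 22.5; Monopoly: Q = 11.25; Cournot: Q = 16.875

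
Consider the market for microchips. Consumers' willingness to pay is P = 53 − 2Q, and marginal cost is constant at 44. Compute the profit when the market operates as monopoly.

Profit = 10.125

The monopolist equates marginal revenue to marginal cost: 53 − 4Q = 44, so Q = 2.25. From demand, P = 48.5.
Profit = (48.5 − 44)·2.25 = 10.125.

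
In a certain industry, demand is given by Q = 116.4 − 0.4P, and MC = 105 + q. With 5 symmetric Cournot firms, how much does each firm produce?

q_i = 11.625

Inverting demand: P = 291 − 2.5Q.
With 5 symmetric Cournot firms, each firm's FOC gives 291 − 15q = 105 + q, so q = 11.625, Q = 5·11.625 = 58.125, and P = 2331/16.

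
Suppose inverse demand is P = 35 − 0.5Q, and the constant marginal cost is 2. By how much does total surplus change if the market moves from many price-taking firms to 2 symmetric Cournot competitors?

Competitive firms price at marginal cost: P = 2, giving Q = 66.
CS = ½·(35 − 2)·66 = 1089; PS = (2 − 2)·66 = 0; TS = 1089.
With 2 symmetric Cournot firms, each firm's FOC gives 35 − 1.5q = 2, so q = 22, Q = 2·22 = 44, and P = 13.
CS = ½·(35 − 13)·44 = 484; PS = (13 − 2)·44 = 484; TS = 968.
Change in total surplus: 968 − 1089 = −121.

TS falls by 121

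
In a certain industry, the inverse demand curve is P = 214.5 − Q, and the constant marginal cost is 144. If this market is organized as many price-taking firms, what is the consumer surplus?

Competitive firms price at marginal cost: P = 144, giving Q = 70.5.
CS = ½·(214.5 − 144)·70.5 = 2485.125.

CS = 2485.125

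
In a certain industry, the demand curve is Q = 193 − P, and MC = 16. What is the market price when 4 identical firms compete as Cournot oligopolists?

Inverting demand: P = 193 − Q.
In a 4-firm Cournot equilibrium, symmetry and the first-order condition give q = (193 − 16)/(5) = 35.4. So Q = 141.6 and P = 51.4.

P = 51.4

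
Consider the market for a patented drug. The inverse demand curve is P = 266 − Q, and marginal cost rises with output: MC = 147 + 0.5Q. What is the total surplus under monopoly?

The monopolist equates marginal revenue to marginal cost: 266 − 2Q = 147 + 0.5Q, so Q = 47.6. From demand, P = 218.4.
CS = ½·(266 − 218.4)·47.6 = 1132.88; PS = (218.4·47.6 − 147·47.6 − ½·0.5·47.6²) = 2832.2; TS = 3965.08.

TS = 3965.08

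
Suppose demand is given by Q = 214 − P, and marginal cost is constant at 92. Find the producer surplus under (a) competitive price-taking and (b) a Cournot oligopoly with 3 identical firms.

Competition: PS = 0; Cournot: PS = 2790.75

Inverting demand: P = 214 − Q.
Competitive firms price at marginal cost: P = 92, giving Q = 122.
PS = (92 − 92)·122 = 0.
Cournot with 3 identical firms: the symmetric best-response condition is 214 − 4q = 92. Each firm produces q = 30.5, total output Q = 91.5, price P = 122.5.
PS = (122.5 − 92)·91.5 = 2790.75.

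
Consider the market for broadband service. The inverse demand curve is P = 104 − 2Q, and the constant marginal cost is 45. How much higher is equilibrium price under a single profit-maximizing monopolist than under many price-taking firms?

Competitive firms price at marginal cost: P = 45, giving Q = 29.5.
Monopoly sets MR = MC: 104 − 4Q = 45 ⇒ Q = 14.75, P = 104 − 2·14.75 = 74.5.
Change in equilibrium price: 74.5 − 45 = 29.5.

P rises by 29.5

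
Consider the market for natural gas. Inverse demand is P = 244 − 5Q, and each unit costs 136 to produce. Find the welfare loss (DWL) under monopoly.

DWL = 291.6

Perfect competition: P = MC = 136, so 244 − 5Q = 136 and Q = 21.6.
A monopolist chooses Q where MR = MC. MR = 244 − 10Q; setting this equal to 136 gives Q = 10.8 and P = 190.
DWL is the triangle between Q = 10.8 and Q = 21.6: ½·(21.6 − 10.8)·(190 − 136) = 291.6.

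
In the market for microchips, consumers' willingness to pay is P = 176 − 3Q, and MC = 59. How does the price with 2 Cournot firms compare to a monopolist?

With 2 symmetric Cournot firms, each firm's FOC gives 176 − 9q = 59, so q = 13, Q = 2·13 = 26, and P = 98.
A monopolist chooses Q where MR = MC. MR = 176 − 6Q; setting this equal to 59 gives Q = 19.5 and P = 117.5.

Cournot: P = 98; Monopoly: P = 117.5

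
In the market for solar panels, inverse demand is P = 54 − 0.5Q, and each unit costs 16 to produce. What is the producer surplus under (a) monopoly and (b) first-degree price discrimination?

Monopoly: PS = 722; Perfect PD: PS = 1444

The monopolist equates marginal revenue to marginal cost: 54 − Q = 16, so Q = 38. From demand, P = 35.
PS = (35 − 16)·38 = 722.
A perfectly discriminating monopolist sells every unit with P(Q) ≥ MC(Q), so output equals the competitive quantity Q = 76. Each buyer pays their reservation price, so CS = 0 and the firm captures all surplus.
PS = ½·(54 − 16)·76 = 1444.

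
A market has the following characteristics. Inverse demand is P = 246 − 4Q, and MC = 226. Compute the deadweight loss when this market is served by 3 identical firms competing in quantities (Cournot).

DWL = 3.125

Under competition P = MC = 226, so Q = (246 − 226)/4 = 5.
Cournot with 3 identical firms: the symmetric best-response condition is 246 − 16q = 226. Each firm produces q = 1.25, total output Q = 3.75, price P = 231.
DWL is the triangle between Q = 3.75 and Q = 5: ½·(5 − 3.75)·(231 − 226) = 3.125.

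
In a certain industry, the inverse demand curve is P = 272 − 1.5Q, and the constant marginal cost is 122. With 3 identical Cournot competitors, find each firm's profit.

π_i = 937.5

In a 3-firm Cournot equilibrium, symmetry and the first-order condition give q = (272 − 122)/(6) = 25. So Q = 75 and P = 159.5.
Each firm's profit = (159.5 − 122)·25 = 937.5.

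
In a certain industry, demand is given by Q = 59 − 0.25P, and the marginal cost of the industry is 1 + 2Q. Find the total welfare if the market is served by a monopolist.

Inverting demand: P = 236 − 4Q.
The monopolist equates marginal revenue to marginal cost: 236 − 8Q = 1 + 2Q, so Q = 23.5. From demand, P = 142.
CS = ½·(236 − 142)·23.5 = 1104.5; PS = (142·23.5 − 1·23.5 − ½·2·23.5²) = 2761.25; TS = 3865.75.

TS = 3865.75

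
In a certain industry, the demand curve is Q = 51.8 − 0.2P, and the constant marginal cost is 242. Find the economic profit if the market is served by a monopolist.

Profit = 14.45

Inverting demand: P = 259 − 5Q.
The monopolist equates marginal revenue to marginal cost: 259 − 10Q = 242, so Q = 1.7. From demand, P = 250.5.
Profit = (250.5 − 242)·1.7 = 14.45.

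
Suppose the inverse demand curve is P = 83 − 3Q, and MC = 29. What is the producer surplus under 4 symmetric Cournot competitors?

With 4 symmetric Cournot firms, each firm's FOC gives 83 − 15q = 29, so q = 3.6, Q = 4·3.6 = 14.4, and P = 39.8.
PS = (39.8 − 29)·14.4 = 155.52.

PS = 155.52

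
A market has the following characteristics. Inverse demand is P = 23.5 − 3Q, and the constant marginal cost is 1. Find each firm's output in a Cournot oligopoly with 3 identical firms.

q_i = 1.875

In a 3-firm Cournot equilibrium, symmetry and the first-order condition give q = (23.5 − 1)/(12) = 1.875. So Q = 5.625 and P = 6.625.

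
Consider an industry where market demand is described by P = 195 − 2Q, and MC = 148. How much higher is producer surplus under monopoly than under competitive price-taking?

Producer surplus rises by 276.125

Under competition P = MC = 148, so Q = (195 − 148)/2 = 23.5.
PS = (148 − 148)·23.5 = 0.
Monopoly sets MR = MC: 195 − 4Q = 148 ⇒ Q = 11.75, P = 195 − 2·11.75 = 171.5.
PS = (171.5 − 148)·11.75 = 276.125.
Change in producer surplus: 276.125 − 0 = 276.125.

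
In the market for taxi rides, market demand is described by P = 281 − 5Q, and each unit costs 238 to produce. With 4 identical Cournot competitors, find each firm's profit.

π_i = 14.792

With 4 symmetric Cournot firms, each firm's FOC gives 281 − 25q = 238, so q = 1.72, Q = 4·1.72 = 6.88, and P = 246.6.
Each firm's profit = (246.6 − 238)·1.72 = 14.792.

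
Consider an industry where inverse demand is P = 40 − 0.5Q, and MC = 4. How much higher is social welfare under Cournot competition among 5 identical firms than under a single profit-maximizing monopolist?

The monopolist equates marginal revenue to marginal cost: 40 − Q = 4, so Q = 36. From demand, P = 22.
CS = ½·(40 − 22)·36 = 324; PS = (22 − 4)·36 = 648; TS = 972.
In a 5-firm Cournot equilibrium, symmetry and the first-order condition give q = (40 − 4)/(3) = 12. So Q = 60 and P = 10.
CS = ½·(40 − 10)·60 = 900; PS = (10 − 4)·60 = 360; TS = 1260.
Change in social welfare: 1260 − 972 = 288.

Social welfare rises by 288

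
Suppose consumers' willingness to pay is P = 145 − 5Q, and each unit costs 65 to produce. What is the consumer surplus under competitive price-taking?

CS = 640

Perfect competition: P = MC = 65, so 145 − 5Q = 65 and Q = 16.
CS = ½·(145 − 65)·16 = 640.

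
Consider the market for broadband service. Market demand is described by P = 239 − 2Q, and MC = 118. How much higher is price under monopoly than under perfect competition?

Under competition P = MC = 118, so Q = (239 − 118)/2 = 60.5.
Monopoly sets MR = MC: 239 − 4Q = 118 ⇒ Q = 30.25, P = 239 − 2·30.25 = 178.5.
Change in price: 178.5 − 118 = 60.5.

P rises by 60.5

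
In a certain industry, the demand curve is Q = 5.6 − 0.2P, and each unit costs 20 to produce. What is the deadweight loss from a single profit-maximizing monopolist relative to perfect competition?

Inverting demand: P = 28 − 5Q.
Under competition P = MC = 20, so Q = (28 − 20)/5 = 1.6.
A monopolist chooses Q where MR = MC. MR = 28 − 10Q; setting this equal to 20 gives Q = 0.8 and P = 24.
DWL is the triangle between Q = 0.8 and Q = 1.6: ½·(1.6 − 0.8)·(24 − 20) = 1.6.

DWL = 1.6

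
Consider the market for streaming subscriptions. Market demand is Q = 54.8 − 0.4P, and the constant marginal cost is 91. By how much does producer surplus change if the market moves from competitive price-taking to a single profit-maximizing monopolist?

PS rises by 211.6

Inverting demand: P = 137 − 2.5Q.
Competitive firms price at marginal cost: P = 91, giving Q = 18.4.
PS = (91 − 91)·18.4 = 0.
A monopolist chooses Q where MR = MC. MR = 137 − 5Q; setting this equal to 91 gives Q = 9.2 and P = 114.
PS = (114 − 91)·9.2 = 211.6.
Change in producer surplus: 211.6 − 0 = 211.6.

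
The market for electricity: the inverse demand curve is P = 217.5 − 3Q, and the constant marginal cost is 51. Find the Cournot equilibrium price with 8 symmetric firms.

P = 69.5

In a 8-firm Cournot equilibrium, symmetry and the first-order condition give q = (217.5 − 51)/(27) = 37/6. So Q = 148/3 and P = 69.5.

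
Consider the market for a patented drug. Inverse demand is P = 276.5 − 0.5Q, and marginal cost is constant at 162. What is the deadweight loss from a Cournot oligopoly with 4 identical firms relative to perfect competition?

DWL = 524.41

Under competition P = MC = 162, so Q = (276.5 − 162)/0.5 = 229.
In a 4-firm Cournot equilibrium, symmetry and the first-order condition give q = (276.5 − 162)/(2.5) = 45.8. So Q = 183.2 and P = 184.9.
DWL is the triangle between Q = 183.2 and Q = 229: ½·(229 − 183.2)·(184.9 − 162) = 524.41.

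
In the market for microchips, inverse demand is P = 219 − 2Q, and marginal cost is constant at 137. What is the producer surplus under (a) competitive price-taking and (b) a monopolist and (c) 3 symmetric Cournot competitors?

Competitive firms price at marginal cost: P = 137, giving Q = 41.
PS = (137 − 137)·41 = 0.
A monopolist chooses Q where MR = MC. MR = 219 − 4Q; setting this equal to 137 gives Q = 20.5 and P = 178.
PS = (178 − 137)·20.5 = 840.5.
Cournot with 3 identical firms: the symmetric best-response condition is 219 − 8q = 137. Each firm produces q = 10.25, total output Q = 30.75, price P = 157.5.
PS = (157.5 − 137)·30.75 = 630.375.

Competition: PS = 0; Monopoly: PS = 840.5; Cournot: PS = 630.375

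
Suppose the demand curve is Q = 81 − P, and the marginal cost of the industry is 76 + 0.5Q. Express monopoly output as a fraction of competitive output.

Q_m/Q_c = 0.6

Inverting demand: P = 81 − Q.
The monopolist equates marginal revenue to marginal cost: 81 − 2Q = 76 + 0.5Q, so Q = 2. From demand, P = 79.
Competitive equilibrium sets price equal to marginal cost: 81 − Q = 76 + 0.5Q, so Q = 10/3 and P = 233/3.
Ratio Q_m/Q_c = 2/(10/3) = 0.6.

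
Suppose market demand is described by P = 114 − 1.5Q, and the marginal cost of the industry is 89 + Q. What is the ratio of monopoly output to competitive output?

Q_m/Q_c = 0.625

The monopolist equates marginal revenue to marginal cost: 114 − 3Q = 89 + Q, so Q = 6.25. From demand, P = 104.625.
Competitive equilibrium sets price equal to marginal cost: 114 − 1.5Q = 89 + Q, so Q = 10 and P = 99.
Ratio Q_m/Q_c = 6.25/10 = 0.625.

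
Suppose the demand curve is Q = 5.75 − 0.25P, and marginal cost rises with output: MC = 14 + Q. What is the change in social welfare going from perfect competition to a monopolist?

Social welfare falls by 1.6

Inverting demand: P = 23 − 4Q.
Competitive equilibrium sets price equal to marginal cost: 23 − 4Q = 14 + Q, so Q = 1.8 and P = 15.8.
CS = ½·(23 − 15.8)·1.8 = 6.48; PS = (15.8·1.8 − 14·1.8 − ½·1·1.8²) = 1.62; TS = 8.1.
A monopolist chooses Q where MR = MC. MR = 23 − 8Q; setting this equal to 14 + Q gives Q = 1 and P = 19.
CS = ½·(23 − 19)·1 = 2; PS = (19·1 − 14·1 − ½·1·1²) = 4.5; TS = 6.5.
Change in social welfare: 6.5 − 8.1 = −1.6.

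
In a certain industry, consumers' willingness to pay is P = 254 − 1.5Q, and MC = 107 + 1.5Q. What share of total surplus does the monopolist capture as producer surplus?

PS/TS = 0.75

A monopolist chooses Q where MR = MC. MR = 254 − 3Q; setting this equal to 107 + 1.5Q gives Q = 98/3 and P = 205.
CS = ½·(254 − 205)·98/3 = 2401/3.
PS = P·Q − VC(Q) = 205·98/3 − (107·98/3 + ½·1.5·(98/3)²) = 2401.
Share captured = PS/TS = 2401/(9604/3) = 0.75.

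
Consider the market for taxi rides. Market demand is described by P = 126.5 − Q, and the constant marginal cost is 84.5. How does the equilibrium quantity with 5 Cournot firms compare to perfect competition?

With 5 symmetric Cournot firms, each firm's FOC gives 126.5 − 6q = 84.5, so q = 7, Q = 5·7 = 35, and P = 91.5.
Perfect competition: P = MC = 84.5, so 126.5 − Q = 84.5 and Q = 42.

Cournot: Q = 35; Competition: Q = 42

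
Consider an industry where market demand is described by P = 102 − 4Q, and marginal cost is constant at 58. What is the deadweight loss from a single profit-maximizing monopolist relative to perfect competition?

DWL = 60.5

Perfect competition: P = MC = 58, so 102 − 4Q = 58 and Q = 11.
Monopoly sets MR = MC: 102 − 8Q = 58 ⇒ Q = 5.5, P = 102 − 4·5.5 = 80.
DWL is the triangle between Q = 5.5 and Q = 11: ½·(11 − 5.5)·(80 − 58) = 60.5.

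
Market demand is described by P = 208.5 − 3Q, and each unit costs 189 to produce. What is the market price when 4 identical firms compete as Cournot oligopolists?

P = 192.9

In a 4-firm Cournot equilibrium, symmetry and the first-order condition give q = (208.5 − 189)/(15) = 1.3. So Q = 5.2 and P = 192.9.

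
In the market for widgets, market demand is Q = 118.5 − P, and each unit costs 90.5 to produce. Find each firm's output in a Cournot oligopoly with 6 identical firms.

q_i = 4

Inverting demand: P = 118.5 − Q.
In a 6-firm Cournot equilibrium, symmetry and the first-order condition give q = (118.5 − 90.5)/(7) = 4. So Q = 24 and P = 94.5.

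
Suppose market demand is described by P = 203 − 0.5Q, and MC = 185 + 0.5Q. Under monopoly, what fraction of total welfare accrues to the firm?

PS/TS = 0.75

The monopolist equates marginal revenue to marginal cost: 203 − Q = 185 + 0.5Q, so Q = 12. From demand, P = 197.
CS = ½·(203 − 197)·12 = 36.
PS = P·Q − VC(Q) = 197·12 − (185·12 + ½·0.5·12²) = 108.
Share captured = PS/TS = 108/144 = 0.75.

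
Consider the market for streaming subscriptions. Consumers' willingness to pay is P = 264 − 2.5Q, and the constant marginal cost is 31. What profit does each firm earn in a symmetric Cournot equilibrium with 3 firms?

In a 3-firm Cournot equilibrium, symmetry and the first-order condition give q = (264 − 31)/(10) = 23.3. So Q = 69.9 and P = 89.25.
Each firm's profit = (89.25 − 31)·23.3 = 1357.225.

π_i = 1357.225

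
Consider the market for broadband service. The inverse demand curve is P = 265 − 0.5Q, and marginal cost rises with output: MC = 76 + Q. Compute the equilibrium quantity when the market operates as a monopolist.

The monopolist equates marginal revenue to marginal cost: 265 − Q = 76 + Q, so Q = 94.5. From demand, P = 217.75.

Q = 94.5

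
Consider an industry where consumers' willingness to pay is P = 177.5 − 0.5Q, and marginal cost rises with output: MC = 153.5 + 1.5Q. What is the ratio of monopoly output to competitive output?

A monopolist chooses Q where MR = MC. MR = 177.5 − Q; setting this equal to 153.5 + 1.5Q gives Q = 9.6 and P = 172.7.
Under competition P = MC: 177.5 − 0.5Q = 153.5 + 1.5Q ⇒ Q = 12, P = 171.5.
Ratio Q_m/Q_c = 9.6/12 = 0.8.

Q_m/Q_c = 0.8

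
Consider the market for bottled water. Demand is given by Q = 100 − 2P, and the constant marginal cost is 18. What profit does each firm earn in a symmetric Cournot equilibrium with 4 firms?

π_i = 81.92

Inverting demand: P = 50 − 0.5Q.
In a 4-firm Cournot equilibrium, symmetry and the first-order condition give q = (50 − 18)/(2.5) = 12.8. So Q = 51.2 and P = 24.4.
Each firm's profit = (24.4 − 18)·12.8 = 81.92.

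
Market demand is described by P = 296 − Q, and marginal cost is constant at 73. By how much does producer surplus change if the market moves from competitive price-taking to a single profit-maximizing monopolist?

Under competition P = MC = 73, so Q = (296 − 73)/1 = 223.
PS = (73 − 73)·223 = 0.
The monopolist equates marginal revenue to marginal cost: 296 − 2Q = 73, so Q = 111.5. From demand, P = 184.5.
PS = (184.5 − 73)·111.5 = 12432.25.
Change in producer surplus: 12432.25 − 0 = 12432.25.

PS rises by 12432.25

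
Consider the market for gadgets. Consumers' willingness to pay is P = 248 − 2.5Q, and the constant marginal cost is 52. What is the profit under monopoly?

Monopoly sets MR = MC: 248 − 5Q = 52 ⇒ Q = 39.2, P = 248 − 2.5·39.2 = 150.
Profit = (150 − 52)·39.2 = 3841.6.

Profit = 3841.6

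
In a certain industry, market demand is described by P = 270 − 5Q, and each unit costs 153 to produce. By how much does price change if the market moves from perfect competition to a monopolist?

Perfect competition: P = MC = 153, so 270 − 5Q = 153 and Q = 23.4.
The monopolist equates marginal revenue to marginal cost: 270 − 10Q = 153, so Q = 11.7. From demand, P = 211.5.
Change in price: 211.5 − 153 = 58.5.

P rises by 58.5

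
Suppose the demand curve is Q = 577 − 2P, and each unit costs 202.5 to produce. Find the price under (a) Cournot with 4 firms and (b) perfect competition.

Inverting demand: P = 288.5 − 0.5Q.
Cournot with 4 identical firms: the symmetric best-response condition is 288.5 − 2.5q = 202.5. Each firm produces q = 34.4, total output Q = 137.6, price P = 219.7.
Under competition P = MC = 202.5, so Q = (288.5 − 202.5)/0.5 = 172.

Cournot: P = 219.7; Competition: P = 202.5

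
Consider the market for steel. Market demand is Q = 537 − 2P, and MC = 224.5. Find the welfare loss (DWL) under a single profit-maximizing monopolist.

DWL = 484

Inverting demand: P = 268.5 − 0.5Q.
Competitive firms price at marginal cost: P = 224.5, giving Q = 88.
Monopoly sets MR = MC: 268.5 − Q = 224.5 ⇒ Q = 44, P = 268.5 − 0.5·44 = 246.5.
DWL is the triangle between Q = 44 and Q = 88: ½·(88 − 44)·(246.5 − 224.5) = 484.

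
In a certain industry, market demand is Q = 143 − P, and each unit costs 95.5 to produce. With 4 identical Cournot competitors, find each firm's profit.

Inverting demand: P = 143 − Q.
Cournot with 4 identical firms: the symmetric best-response condition is 143 − 5q = 95.5. Each firm produces q = 9.5, total output Q = 38, price P = 105.
Each firm's profit = (105 − 95.5)·9.5 = 90.25.

π_i = 90.25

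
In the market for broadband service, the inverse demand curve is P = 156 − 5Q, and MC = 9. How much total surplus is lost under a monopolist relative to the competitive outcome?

Competitive firms price at marginal cost: P = 9, giving Q = 29.4.
A monopolist chooses Q where MR = MC. MR = 156 − 10Q; setting this equal to 9 gives Q = 14.7 and P = 82.5.
DWL is the triangle between Q = 14.7 and Q = 29.4: ½·(29.4 − 14.7)·(82.5 − 9) = 540.225.

DWL = 540.225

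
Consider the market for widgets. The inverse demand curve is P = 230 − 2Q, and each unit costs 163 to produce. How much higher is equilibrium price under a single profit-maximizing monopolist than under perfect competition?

Under competition P = MC = 163, so Q = (230 − 163)/2 = 33.5.
Monopoly sets MR = MC: 230 − 4Q = 163 ⇒ Q = 16.75, P = 230 − 2·16.75 = 196.5.
Change in equilibrium price: 196.5 − 163 = 33.5.

Equilibrium price rises by 33.5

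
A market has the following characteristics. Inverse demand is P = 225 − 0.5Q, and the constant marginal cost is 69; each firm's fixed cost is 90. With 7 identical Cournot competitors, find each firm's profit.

With 7 symmetric Cournot firms, each firm's FOC gives 225 − 4q = 69, so q = 39, Q = 7·39 = 273, and P = 88.5.
Each firm's profit = (88.5 − 69)·39 − 90 = 670.5.

π_i = 670.5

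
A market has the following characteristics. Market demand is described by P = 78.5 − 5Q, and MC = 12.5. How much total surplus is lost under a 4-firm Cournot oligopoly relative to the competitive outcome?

Perfect competition: P = MC = 12.5, so 78.5 − 5Q = 12.5 and Q = 13.2.
Cournot with 4 identical firms: the symmetric best-response condition is 78.5 − 25q = 12.5. Each firm produces q = 2.64, total output Q = 10.56, price P = 25.7.
DWL is the triangle between Q = 10.56 and Q = 13.2: ½·(13.2 − 10.56)·(25.7 − 12.5) = 17.424.

DWL = 17.424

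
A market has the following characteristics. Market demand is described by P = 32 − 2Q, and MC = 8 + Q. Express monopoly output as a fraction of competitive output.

Q_m/Q_c = 0.6

A monopolist chooses Q where MR = MC. MR = 32 − 4Q; setting this equal to 8 + Q gives Q = 4.8 and P = 22.4.
Under competition P = MC: 32 − 2Q = 8 + Q ⇒ Q = 8, P = 16.
Ratio Q_m/Q_c = 4.8/8 = 0.6.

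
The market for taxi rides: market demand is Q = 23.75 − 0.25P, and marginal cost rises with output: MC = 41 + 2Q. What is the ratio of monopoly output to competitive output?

Inverting demand: P = 95 − 4Q.
Monopoly sets MR = MC: 95 − 8Q = 41 + 2Q ⇒ Q = 5.4, P = 95 − 4·5.4 = 73.4.
Competitive equilibrium sets price equal to marginal cost: 95 − 4Q = 41 + 2Q, so Q = 9 and P = 59.
Ratio Q_m/Q_c = 5.4/9 = 0.6.

Q_m/Q_c = 0.6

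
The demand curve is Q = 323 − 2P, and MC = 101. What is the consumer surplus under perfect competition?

Inverting demand: P = 161.5 − 0.5Q.
Perfect competition: P = MC = 101, so 161.5 − 0.5Q = 101 and Q = 121.
CS = ½·(161.5 − 101)·121 = 3660.25.

CS = 3660.25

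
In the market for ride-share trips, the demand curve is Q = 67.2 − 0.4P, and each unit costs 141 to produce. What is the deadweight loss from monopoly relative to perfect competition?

Inverting demand: P = 168 − 2.5Q.
Perfect competition: P = MC = 141, so 168 − 2.5Q = 141 and Q = 10.8.
Monopoly sets MR = MC: 168 − 5Q = 141 ⇒ Q = 5.4, P = 168 − 2.5·5.4 = 154.5.
DWL is the triangle between Q = 5.4 and Q = 10.8: ½·(10.8 − 5.4)·(154.5 − 141) = 36.45.

DWL = 36.45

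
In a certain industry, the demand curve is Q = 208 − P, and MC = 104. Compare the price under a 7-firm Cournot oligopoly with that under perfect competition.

Inverting demand: P = 208 − Q.
With 7 symmetric Cournot firms, each firm's FOC gives 208 − 8q = 104, so q = 13, Q = 7·13 = 91, and P = 117.
Under competition P = MC = 104, so Q = (208 − 104)/1 = 104.

Cournot: P = 117; Competition: P = 104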